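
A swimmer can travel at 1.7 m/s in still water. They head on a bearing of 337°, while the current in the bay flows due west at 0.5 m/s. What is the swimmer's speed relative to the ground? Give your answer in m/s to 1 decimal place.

2.0 m/s

Taking east as x and north as y: velocity relative to the water = (-0.664, 1.565) m/s; the water relative to ground = (-0.500, 0.000) m/s.
Velocity relative to ground = (-0.664, 1.565) + (-0.500, 0.000) = (-1.164, 1.565) m/s.
Speed = |(-1.164, 1.565)| = 1.950 m/s.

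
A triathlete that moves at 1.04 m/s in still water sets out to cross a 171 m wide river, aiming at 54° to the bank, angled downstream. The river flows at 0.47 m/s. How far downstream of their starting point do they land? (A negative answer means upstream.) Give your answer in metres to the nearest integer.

220 m

Perpendicular speed = 0.841 m/s; crossing time = 171 / 0.841 = 203.238 s.
Net downstream speed = 1.081 m/s.
Drift = 1.081 × 203.238 = 219.761 m (downstream).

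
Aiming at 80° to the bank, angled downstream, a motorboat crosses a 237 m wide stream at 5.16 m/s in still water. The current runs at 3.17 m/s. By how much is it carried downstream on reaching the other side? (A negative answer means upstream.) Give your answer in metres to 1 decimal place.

189.6 m

Perpendicular speed = 5.082 m/s; crossing time = 237 / 5.082 = 46.639 s.
Net downstream speed = 4.066 m/s.
Drift = 4.066 × 46.639 = 189.634 m (downstream).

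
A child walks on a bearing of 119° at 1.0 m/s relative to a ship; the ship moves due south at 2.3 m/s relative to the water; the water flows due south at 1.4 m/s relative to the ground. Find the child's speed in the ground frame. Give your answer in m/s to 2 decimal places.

In east/north components (m/s): child relative to ship = (0.875, -0.485); ship relative to water = (0.000, -2.300); water relative to ground = (0.000, -1.400).
Sum = (0.875, -4.185) m/s.
Speed = |(0.875, -4.185)| = 4.275 m/s.

4.28 m/s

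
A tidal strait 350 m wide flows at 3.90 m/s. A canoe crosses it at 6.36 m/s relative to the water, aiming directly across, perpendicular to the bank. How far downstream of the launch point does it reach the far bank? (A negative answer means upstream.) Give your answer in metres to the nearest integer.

Perpendicular speed = 6.360 m/s; crossing time = 350 / 6.360 = 55.031 s.
Net downstream speed = 3.900 m/s.
Drift = 3.900 × 55.031 = 214.623 m (downstream).

215 m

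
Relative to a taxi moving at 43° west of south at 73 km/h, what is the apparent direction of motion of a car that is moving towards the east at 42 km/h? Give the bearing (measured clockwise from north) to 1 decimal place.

059.8°

Taking east as x and north as y: car velocity = (42.000, 0.000) km/h; taxi velocity = (-49.786, -53.389) km/h.
Velocity of car relative to taxi = (42.000, 0.000) − (-49.786, -53.389) = (91.786, 53.389) km/h.
Bearing = atan2(91.79, 53.39) = 59.81° clockwise from north.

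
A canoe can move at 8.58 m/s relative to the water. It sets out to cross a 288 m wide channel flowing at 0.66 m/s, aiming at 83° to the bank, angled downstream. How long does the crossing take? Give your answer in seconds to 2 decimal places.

33.82 s

The component of the canoe's velocity perpendicular to the bank is 8.58 × sin 83° = 8.516 m/s.
The current is parallel to the bank, so it does not affect the crossing time.
Time = 288 / 8.516 = 33.819 s.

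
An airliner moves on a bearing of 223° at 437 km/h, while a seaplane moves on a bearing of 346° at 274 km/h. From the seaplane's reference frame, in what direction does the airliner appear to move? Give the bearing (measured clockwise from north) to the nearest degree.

Taking east as x and north as y: airliner velocity = (-298.033, -319.602) km/h; seaplane velocity = (-66.287, 265.861) km/h.
Velocity of airliner relative to seaplane = (-298.033, -319.602) − (-66.287, 265.861) = (-231.747, -585.463) km/h.
Bearing = atan2(-231.75, -585.46) = 201.60° clockwise from north.

202°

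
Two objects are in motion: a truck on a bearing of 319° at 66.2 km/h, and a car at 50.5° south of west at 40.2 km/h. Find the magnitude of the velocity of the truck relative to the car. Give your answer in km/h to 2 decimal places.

Taking east as x and north as y: truck velocity = (-43.431, 49.962) km/h; car velocity = (-25.570, -31.019) km/h.
Velocity of truck relative to car = (-43.431, 49.962) − (-25.570, -31.019) = (-17.861, 80.981) km/h.
Magnitude = |(-17.861, 80.981)| = 82.927 km/h.

82.93 km/h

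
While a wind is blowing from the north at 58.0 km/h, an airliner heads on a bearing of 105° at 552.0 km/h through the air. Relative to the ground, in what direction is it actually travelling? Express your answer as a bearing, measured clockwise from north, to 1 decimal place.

Taking east as x and north as y: velocity relative to the air = (533.191, -142.868) km/h; the air relative to ground = (0.000, -58.000) km/h.
Velocity relative to ground = (533.191, -142.868) + (0.000, -58.000) = (533.191, -200.868) km/h.
Bearing = atan2(533.19, -200.87) = 110.64° clockwise from north.

110.6°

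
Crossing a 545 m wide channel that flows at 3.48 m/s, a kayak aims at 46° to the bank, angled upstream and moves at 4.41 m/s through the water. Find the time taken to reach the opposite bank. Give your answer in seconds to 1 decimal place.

171.8 s

The component of the kayak's velocity perpendicular to the bank is 4.41 × sin 46° = 3.172 m/s.
The current is parallel to the bank, so it does not affect the crossing time.
Time = 545 / 3.172 = 171.800 s.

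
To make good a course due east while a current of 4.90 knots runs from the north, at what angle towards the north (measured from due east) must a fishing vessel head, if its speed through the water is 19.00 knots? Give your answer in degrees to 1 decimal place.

The current pushes perpendicular to the desired track; the heading must have a component into the current equal to 4.90 knots: 19.00 sin θ = 4.90.
sin θ = 0.2579, so θ = 14.945°.

14.9°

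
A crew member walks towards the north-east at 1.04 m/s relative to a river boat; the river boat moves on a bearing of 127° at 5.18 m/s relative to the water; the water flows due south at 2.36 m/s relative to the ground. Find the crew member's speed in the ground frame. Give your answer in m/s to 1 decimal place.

6.8 m/s

In east/north components (m/s): crew member relative to river boat = (0.735, 0.735); river boat relative to water = (4.137, -3.117); water relative to ground = (0.000, -2.360).
Sum = (4.872, -4.742) m/s.
Speed = |(4.872, -4.742)| = 6.799 m/s.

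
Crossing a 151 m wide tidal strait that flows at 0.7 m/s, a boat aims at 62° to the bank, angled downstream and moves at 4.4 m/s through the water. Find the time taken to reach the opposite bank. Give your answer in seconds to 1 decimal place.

38.9 s

The component of the boat's velocity perpendicular to the bank is 4.4 × sin 62° = 3.885 m/s.
The current is parallel to the bank, so it does not affect the crossing time.
Time = 151 / 3.885 = 38.868 s.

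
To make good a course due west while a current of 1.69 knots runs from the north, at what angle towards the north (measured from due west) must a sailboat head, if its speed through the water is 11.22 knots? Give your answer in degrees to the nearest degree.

The current pushes perpendicular to the desired track; the heading must have a component into the current equal to 1.69 knots: 11.22 sin θ = 1.69.
sin θ = 0.1506, so θ = 8.663°.

9°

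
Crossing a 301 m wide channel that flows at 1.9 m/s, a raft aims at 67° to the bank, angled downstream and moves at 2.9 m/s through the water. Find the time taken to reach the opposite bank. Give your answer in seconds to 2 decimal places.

112.76 s

The component of the raft's velocity perpendicular to the bank is 2.9 × sin 67° = 2.669 m/s.
The flow acts along the bank and has no component across it.
Time = 301 / 2.669 = 112.757 s.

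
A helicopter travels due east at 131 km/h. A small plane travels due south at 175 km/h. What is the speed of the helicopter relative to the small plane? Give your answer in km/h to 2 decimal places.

218.60 km/h

Taking east as x and north as y: helicopter velocity = (131.000, 0.000) km/h; small plane velocity = (0.000, -175.000) km/h.
Velocity of helicopter relative to small plane = (131.000, 0.000) − (0.000, -175.000) = (131.000, 175.000) km/h.
Magnitude = |(131.000, 175.000)| = 218.600 km/h.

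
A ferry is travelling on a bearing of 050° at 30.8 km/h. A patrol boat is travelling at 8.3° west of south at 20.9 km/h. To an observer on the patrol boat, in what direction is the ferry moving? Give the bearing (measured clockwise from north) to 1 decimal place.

033.3°

Taking east as x and north as y: ferry velocity = (23.594, 19.798) km/h; patrol boat velocity = (-3.017, -20.681) km/h.
Velocity of ferry relative to patrol boat = (23.594, 19.798) − (-3.017, -20.681) = (26.611, 40.479) km/h.
Bearing = atan2(26.61, 40.48) = 33.32° clockwise from north.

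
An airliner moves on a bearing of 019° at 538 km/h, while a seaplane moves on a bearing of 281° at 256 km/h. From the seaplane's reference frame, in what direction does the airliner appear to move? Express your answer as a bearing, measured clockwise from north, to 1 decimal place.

042.8°

Taking east as x and north as y: airliner velocity = (175.156, 508.689) km/h; seaplane velocity = (-251.297, 48.847) km/h.
Velocity of airliner relative to seaplane = (175.156, 508.689) − (-251.297, 48.847) = (426.452, 459.842) km/h.
Bearing = atan2(426.45, 459.84) = 42.84° clockwise from north.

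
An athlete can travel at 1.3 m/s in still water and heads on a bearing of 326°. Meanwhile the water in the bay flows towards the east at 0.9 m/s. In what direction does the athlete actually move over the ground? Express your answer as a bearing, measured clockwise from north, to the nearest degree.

009°

Taking east as x and north as y: velocity relative to the water = (-0.727, 1.078) m/s; the water relative to ground = (0.900, 0.000) m/s.
Velocity relative to ground = (-0.727, 1.078) + (0.900, 0.000) = (0.173, 1.078) m/s.
Bearing = atan2(0.17, 1.08) = 9.12° clockwise from north.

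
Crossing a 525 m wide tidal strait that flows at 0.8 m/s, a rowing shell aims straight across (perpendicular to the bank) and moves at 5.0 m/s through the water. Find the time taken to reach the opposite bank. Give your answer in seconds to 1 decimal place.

The component of the rowing shell's velocity perpendicular to the bank is 5.0 m/s.
The flow acts along the bank and has no component across it.
Time = 525 / 5.000 = 105.000 s.

105.0 s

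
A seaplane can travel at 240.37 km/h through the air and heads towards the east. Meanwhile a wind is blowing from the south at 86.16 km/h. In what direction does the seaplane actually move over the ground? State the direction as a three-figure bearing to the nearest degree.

070°

Taking east as x and north as y: velocity relative to the air = (240.370, 0.000) km/h; the air relative to ground = (0.000, 86.160) km/h.
Velocity relative to ground = (240.370, 0.000) + (0.000, 86.160) = (240.370, 86.160) km/h.
Bearing = atan2(240.37, 86.16) = 70.28° clockwise from north.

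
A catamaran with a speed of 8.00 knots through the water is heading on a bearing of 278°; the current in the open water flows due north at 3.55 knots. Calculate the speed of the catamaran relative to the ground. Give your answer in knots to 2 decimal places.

9.19 knots

Taking east as x and north as y: velocity relative to the water = (-7.922, 1.113) knots; the water relative to ground = (0.000, 3.550) knots.
Velocity relative to ground = (-7.922, 1.113) + (0.000, 3.550) = (-7.922, 4.663) knots.
Speed = |(-7.922, 4.663)| = 9.193 knots.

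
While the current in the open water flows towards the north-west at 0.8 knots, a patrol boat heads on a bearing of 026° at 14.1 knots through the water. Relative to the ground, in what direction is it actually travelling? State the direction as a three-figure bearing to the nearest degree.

023°

Taking east as x and north as y: velocity relative to the water = (6.181, 12.673) knots; the water relative to ground = (-0.566, 0.566) knots.
Velocity relative to ground = (6.181, 12.673) + (-0.566, 0.566) = (5.615, 13.239) knots.
Bearing = atan2(5.62, 13.24) = 22.98° clockwise from north.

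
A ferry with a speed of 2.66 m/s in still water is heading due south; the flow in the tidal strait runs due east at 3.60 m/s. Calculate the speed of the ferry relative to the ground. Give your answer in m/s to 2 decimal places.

4.48 m/s

Taking east as x and north as y: velocity relative to the water = (0.000, -2.660) m/s; the water relative to ground = (3.600, 0.000) m/s.
Velocity relative to ground = (0.000, -2.660) + (3.600, 0.000) = (3.600, -2.660) m/s.
Speed = |(3.600, -2.660)| = 4.476 m/s.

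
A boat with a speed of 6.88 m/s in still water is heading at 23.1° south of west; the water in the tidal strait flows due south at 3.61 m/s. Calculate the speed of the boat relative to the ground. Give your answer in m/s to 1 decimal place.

8.9 m/s

Taking east as x and north as y: velocity relative to the water = (-6.328, -2.699) m/s; the water relative to ground = (0.000, -3.610) m/s.
Velocity relative to ground = (-6.328, -2.699) + (0.000, -3.610) = (-6.328, -6.309) m/s.
Speed = |(-6.328, -6.309)| = 8.936 m/s.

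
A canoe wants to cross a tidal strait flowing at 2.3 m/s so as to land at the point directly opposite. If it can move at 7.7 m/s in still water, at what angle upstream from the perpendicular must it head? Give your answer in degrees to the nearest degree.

To cancel the current, the upstream component of the canoe's velocity must equal the flow: 7.7 sin θ = 2.3.
sin θ = 2.3 / 7.7 = 0.2987.
θ = arcsin(0.2987) = 17.380°.

17°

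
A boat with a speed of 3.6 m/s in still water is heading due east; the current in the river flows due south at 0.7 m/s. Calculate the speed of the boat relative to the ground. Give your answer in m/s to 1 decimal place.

3.7 m/s

Taking east as x and north as y: velocity relative to the water = (3.600, 0.000) m/s; the water relative to ground = (0.000, -0.700) m/s.
Velocity relative to ground = (3.600, 0.000) + (0.000, -0.700) = (3.600, -0.700) m/s.
Speed = |(3.600, -0.700)| = 3.667 m/s.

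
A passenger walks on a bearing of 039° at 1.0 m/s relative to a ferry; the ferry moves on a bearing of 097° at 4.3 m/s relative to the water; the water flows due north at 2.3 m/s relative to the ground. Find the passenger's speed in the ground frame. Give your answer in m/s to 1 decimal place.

In east/north components (m/s): passenger relative to ferry = (0.629, 0.777); ferry relative to water = (4.268, -0.524); water relative to ground = (0.000, 2.300).
Sum = (4.897, 2.553) m/s.
Speed = |(4.897, 2.553)| = 5.523 m/s.

5.5 m/s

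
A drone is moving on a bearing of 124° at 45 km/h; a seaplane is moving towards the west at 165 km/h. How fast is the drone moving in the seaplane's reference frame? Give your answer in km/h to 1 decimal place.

Taking east as x and north as y: drone velocity = (37.307, -25.164) km/h; seaplane velocity = (-165.000, 0.000) km/h.
Velocity of drone relative to seaplane = (37.307, -25.164) − (-165.000, 0.000) = (202.307, -25.164) km/h.
Magnitude = |(202.307, -25.164)| = 203.866 km/h.

203.9 km/h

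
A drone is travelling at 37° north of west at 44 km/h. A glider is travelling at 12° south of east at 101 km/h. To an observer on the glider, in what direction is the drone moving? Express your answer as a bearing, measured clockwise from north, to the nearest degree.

290°

Taking east as x and north as y: drone velocity = (-35.140, 26.480) km/h; glider velocity = (98.793, -20.999) km/h.
Velocity of drone relative to glider = (-35.140, 26.480) − (98.793, -20.999) = (-133.933, 47.479) km/h.
Bearing = atan2(-133.93, 47.48) = 289.52° clockwise from north.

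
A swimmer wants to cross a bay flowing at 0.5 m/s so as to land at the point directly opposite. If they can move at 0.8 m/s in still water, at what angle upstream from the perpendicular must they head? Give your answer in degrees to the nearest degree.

39°

To cancel the current, the upstream component of the swimmer's velocity must equal the flow: 0.8 sin θ = 0.5.
sin θ = 0.5 / 0.8 = 0.6250.
θ = arcsin(0.6250) = 38.682°.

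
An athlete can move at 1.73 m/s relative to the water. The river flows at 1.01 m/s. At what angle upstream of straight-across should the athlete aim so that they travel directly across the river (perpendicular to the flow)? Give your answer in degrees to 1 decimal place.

35.7°

To cancel the current, the upstream component of the athlete's velocity must equal the flow: 1.73 sin θ = 1.01.
sin θ = 1.01 / 1.73 = 0.5838.
θ = arcsin(0.5838) = 35.719°.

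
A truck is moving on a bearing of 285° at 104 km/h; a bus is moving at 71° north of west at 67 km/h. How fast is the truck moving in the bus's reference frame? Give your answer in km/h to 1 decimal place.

86.7 km/h

Taking east as x and north as y: truck velocity = (-100.456, 26.917) km/h; bus velocity = (-21.813, 63.350) km/h.
Velocity of truck relative to bus = (-100.456, 26.917) − (-21.813, 63.350) = (-78.643, -36.433) km/h.
Magnitude = |(-78.643, -36.433)| = 86.672 km/h.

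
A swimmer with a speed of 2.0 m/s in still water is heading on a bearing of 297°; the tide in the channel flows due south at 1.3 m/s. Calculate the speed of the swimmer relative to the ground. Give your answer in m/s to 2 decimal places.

1.82 m/s

Taking east as x and north as y: velocity relative to the water = (-1.782, 0.908) m/s; the water relative to ground = (0.000, -1.300) m/s.
Velocity relative to ground = (-1.782, 0.908) + (0.000, -1.300) = (-1.782, -0.392) m/s.
Speed = |(-1.782, -0.392)| = 1.825 m/s.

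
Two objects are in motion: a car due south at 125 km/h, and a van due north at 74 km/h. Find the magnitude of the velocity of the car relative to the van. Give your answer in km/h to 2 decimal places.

Taking east as x and north as y: car velocity = (0.000, -125.000) km/h; van velocity = (0.000, 74.000) km/h.
Velocity of car relative to van = (0.000, -125.000) − (0.000, 74.000) = (0.000, -199.000) km/h.
Magnitude = |(0.000, -199.000)| = 199.000 km/h.

199.00 km/h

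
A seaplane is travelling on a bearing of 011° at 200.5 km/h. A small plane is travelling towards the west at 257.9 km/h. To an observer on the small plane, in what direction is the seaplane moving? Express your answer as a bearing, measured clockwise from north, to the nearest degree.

Taking east as x and north as y: seaplane velocity = (38.257, 196.816) km/h; small plane velocity = (-257.900, 0.000) km/h.
Velocity of seaplane relative to small plane = (38.257, 196.816) − (-257.900, 0.000) = (296.157, 196.816) km/h.
Bearing = atan2(296.16, 196.82) = 56.39° clockwise from north.

056°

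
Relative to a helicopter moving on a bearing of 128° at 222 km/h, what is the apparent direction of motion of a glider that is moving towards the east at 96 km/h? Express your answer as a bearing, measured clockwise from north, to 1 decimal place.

330.0°

Taking east as x and north as y: glider velocity = (96.000, 0.000) km/h; helicopter velocity = (174.938, -136.677) km/h.
Velocity of glider relative to helicopter = (96.000, 0.000) − (174.938, -136.677) = (-78.938, 136.677) km/h.
Bearing = atan2(-78.94, 136.68) = 329.99° clockwise from north.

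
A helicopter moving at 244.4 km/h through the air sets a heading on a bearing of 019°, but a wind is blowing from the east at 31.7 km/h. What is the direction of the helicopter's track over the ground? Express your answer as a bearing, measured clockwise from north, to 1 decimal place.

Taking east as x and north as y: velocity relative to the air = (79.569, 231.085) km/h; the air relative to ground = (-31.700, 0.000) km/h.
Velocity relative to ground = (79.569, 231.085) + (-31.700, 0.000) = (47.869, 231.085) km/h.
Bearing = atan2(47.87, 231.08) = 11.70° clockwise from north.

011.7°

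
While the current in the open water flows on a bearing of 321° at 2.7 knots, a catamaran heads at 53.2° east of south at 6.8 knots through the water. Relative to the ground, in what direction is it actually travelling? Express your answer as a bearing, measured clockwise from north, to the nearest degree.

Taking east as x and north as y: velocity relative to the water = (5.445, -4.073) knots; the water relative to ground = (-1.699, 2.098) knots.
Velocity relative to ground = (5.445, -4.073) + (-1.699, 2.098) = (3.746, -1.975) knots.
Bearing = atan2(3.75, -1.98) = 117.80° clockwise from north.

118°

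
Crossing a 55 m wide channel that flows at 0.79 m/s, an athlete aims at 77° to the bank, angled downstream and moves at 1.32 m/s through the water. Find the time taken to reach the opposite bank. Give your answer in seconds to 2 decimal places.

The component of the athlete's velocity perpendicular to the bank is 1.32 × sin 77° = 1.286 m/s.
The current is parallel to the bank, so it does not affect the crossing time.
Time = 55 / 1.286 = 42.763 s.

42.76 s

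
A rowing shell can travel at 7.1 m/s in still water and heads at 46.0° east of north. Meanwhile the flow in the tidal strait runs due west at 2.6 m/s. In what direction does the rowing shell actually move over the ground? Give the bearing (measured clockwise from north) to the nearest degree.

Taking east as x and north as y: velocity relative to the water = (5.107, 4.932) m/s; the water relative to ground = (-2.600, 0.000) m/s.
Velocity relative to ground = (5.107, 4.932) + (-2.600, 0.000) = (2.507, 4.932) m/s.
Bearing = atan2(2.51, 4.93) = 26.95° clockwise from north.

027°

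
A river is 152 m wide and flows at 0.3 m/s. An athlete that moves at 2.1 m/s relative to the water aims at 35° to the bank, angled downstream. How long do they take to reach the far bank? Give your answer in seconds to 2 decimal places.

126.19 s

The component of the athlete's velocity perpendicular to the bank is 2.1 × sin 35° = 1.205 m/s.
The flow acts along the bank and has no component across it.
Time = 152 / 1.205 = 126.192 s.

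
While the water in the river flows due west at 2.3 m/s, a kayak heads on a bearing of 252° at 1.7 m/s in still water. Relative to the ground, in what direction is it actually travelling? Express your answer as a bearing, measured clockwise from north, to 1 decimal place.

262.4°

Taking east as x and north as y: velocity relative to the water = (-1.617, -0.525) m/s; the water relative to ground = (-2.300, 0.000) m/s.
Velocity relative to ground = (-1.617, -0.525) + (-2.300, 0.000) = (-3.917, -0.525) m/s.
Bearing = atan2(-3.92, -0.53) = 262.36° clockwise from north.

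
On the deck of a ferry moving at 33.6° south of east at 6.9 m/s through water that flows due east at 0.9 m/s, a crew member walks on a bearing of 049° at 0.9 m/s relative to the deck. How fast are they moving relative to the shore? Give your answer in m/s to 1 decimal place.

8.0 m/s

In east/north components (m/s): crew member relative to ferry = (0.679, 0.590); ferry relative to water = (5.747, -3.818); water relative to ground = (0.900, 0.000).
Sum = (7.326, -3.228) m/s.
Speed = |(7.326, -3.228)| = 8.006 m/s.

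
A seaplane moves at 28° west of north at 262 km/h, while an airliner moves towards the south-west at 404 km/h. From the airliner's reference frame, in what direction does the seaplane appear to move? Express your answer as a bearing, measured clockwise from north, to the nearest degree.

017°

Taking east as x and north as y: seaplane velocity = (-123.002, 231.332) km/h; airliner velocity = (-285.671, -285.671) km/h.
Velocity of seaplane relative to airliner = (-123.002, 231.332) − (-285.671, -285.671) = (162.670, 517.003) km/h.
Bearing = atan2(162.67, 517.00) = 17.47° clockwise from north.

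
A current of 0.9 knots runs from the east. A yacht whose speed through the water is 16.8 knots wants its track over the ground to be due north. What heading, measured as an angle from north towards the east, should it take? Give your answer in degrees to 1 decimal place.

3.1°

The current pushes perpendicular to the desired track; the heading must have a component into the current equal to 0.9 knots: 16.8 sin θ = 0.9.
sin θ = 0.0536, so θ = 3.071°.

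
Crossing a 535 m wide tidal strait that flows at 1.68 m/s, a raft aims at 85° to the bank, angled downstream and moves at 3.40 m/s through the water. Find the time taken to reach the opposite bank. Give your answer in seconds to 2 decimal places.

The component of the raft's velocity perpendicular to the bank is 3.40 × sin 85° = 3.387 m/s.
Only the cross-stream component determines the crossing time; the current contributes nothing perpendicular to the bank.
Time = 535 / 3.387 = 157.954 s.

157.95 s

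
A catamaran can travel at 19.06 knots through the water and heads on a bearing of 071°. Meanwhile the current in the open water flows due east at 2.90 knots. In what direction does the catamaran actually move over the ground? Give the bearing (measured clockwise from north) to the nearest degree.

073°

Taking east as x and north as y: velocity relative to the water = (18.022, 6.205) knots; the water relative to ground = (2.900, 0.000) knots.
Velocity relative to ground = (18.022, 6.205) + (2.900, 0.000) = (20.922, 6.205) knots.
Bearing = atan2(20.92, 6.21) = 73.48° clockwise from north.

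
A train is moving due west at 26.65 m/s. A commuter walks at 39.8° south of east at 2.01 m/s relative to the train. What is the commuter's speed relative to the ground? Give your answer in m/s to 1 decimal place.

Taking east as x and north as y: train velocity = (-26.650, 0.000) m/s; commuter velocity relative to train = (1.544, -1.287) m/s.
Velocity relative to ground = (-26.650, 0.000) + (1.544, -1.287) = (-25.106, -1.287) m/s.
Speed = |(-25.106, -1.287)| = 25.139 m/s.

25.1 m/s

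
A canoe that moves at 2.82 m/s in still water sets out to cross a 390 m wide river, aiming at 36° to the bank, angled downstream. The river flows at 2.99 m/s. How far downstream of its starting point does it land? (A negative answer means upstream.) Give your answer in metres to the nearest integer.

Perpendicular speed = 1.658 m/s; crossing time = 390 / 1.658 = 235.286 s.
Net downstream speed = 5.271 m/s.
Drift = 5.271 × 235.286 = 1240.295 m (downstream).

1240 m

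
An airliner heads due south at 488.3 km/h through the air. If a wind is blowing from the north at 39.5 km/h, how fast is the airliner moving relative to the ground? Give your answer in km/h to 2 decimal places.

Taking east as x and north as y: velocity relative to the air = (0.000, -488.300) km/h; the air relative to ground = (0.000, -39.500) km/h.
Velocity relative to ground = (0.000, -488.300) + (0.000, -39.500) = (0.000, -527.800) km/h.
Speed = |(0.000, -527.800)| = 527.800 km/h.

527.80 km/h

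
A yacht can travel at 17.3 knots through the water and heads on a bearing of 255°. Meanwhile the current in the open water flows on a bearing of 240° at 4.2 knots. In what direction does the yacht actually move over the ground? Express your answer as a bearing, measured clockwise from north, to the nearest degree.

252°

Taking east as x and north as y: velocity relative to the water = (-16.711, -4.478) knots; the water relative to ground = (-3.637, -2.100) knots.
Velocity relative to ground = (-16.711, -4.478) + (-3.637, -2.100) = (-20.348, -6.578) knots.
Bearing = atan2(-20.35, -6.58) = 252.09° clockwise from north.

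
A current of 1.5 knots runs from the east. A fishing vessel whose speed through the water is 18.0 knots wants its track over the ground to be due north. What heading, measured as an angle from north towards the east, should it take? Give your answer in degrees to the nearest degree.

5°

The current pushes perpendicular to the desired track; the heading must have a component into the current equal to 1.5 knots: 18.0 sin θ = 1.5.
sin θ = 0.0833, so θ = 4.780°.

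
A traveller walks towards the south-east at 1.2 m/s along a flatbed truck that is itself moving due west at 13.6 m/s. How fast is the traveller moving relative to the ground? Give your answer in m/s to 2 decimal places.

Taking east as x and north as y: flatbed truck velocity = (-13.600, 0.000) m/s; traveller velocity relative to flatbed truck = (0.849, -0.849) m/s.
Velocity relative to ground = (-13.600, 0.000) + (0.849, -0.849) = (-12.751, -0.849) m/s.
Speed = |(-12.751, -0.849)| = 12.780 m/s.

12.78 m/s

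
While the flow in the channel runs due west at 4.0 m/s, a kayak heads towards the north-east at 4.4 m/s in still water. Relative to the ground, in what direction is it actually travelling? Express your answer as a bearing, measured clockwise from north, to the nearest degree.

344°

Taking east as x and north as y: velocity relative to the water = (3.111, 3.111) m/s; the water relative to ground = (-4.000, 0.000) m/s.
Velocity relative to ground = (3.111, 3.111) + (-4.000, 0.000) = (-0.889, 3.111) m/s.
Bearing = atan2(-0.89, 3.11) = 344.06° clockwise from north.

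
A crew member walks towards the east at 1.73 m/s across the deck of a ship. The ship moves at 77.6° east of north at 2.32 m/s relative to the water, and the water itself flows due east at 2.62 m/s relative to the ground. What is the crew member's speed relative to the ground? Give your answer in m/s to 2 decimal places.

6.63 m/s

In east/north components (m/s): crew member relative to ship = (1.730, 0.000); ship relative to water = (2.266, 0.498); water relative to ground = (2.620, 0.000).
Sum = (6.616, 0.498) m/s.
Speed = |(6.616, 0.498)| = 6.635 m/s.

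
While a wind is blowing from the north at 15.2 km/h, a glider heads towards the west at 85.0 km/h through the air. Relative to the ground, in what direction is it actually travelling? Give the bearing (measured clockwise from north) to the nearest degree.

Taking east as x and north as y: velocity relative to the air = (-85.000, 0.000) km/h; the air relative to ground = (0.000, -15.200) km/h.
Velocity relative to ground = (-85.000, 0.000) + (0.000, -15.200) = (-85.000, -15.200) km/h.
Bearing = atan2(-85.00, -15.20) = 259.86° clockwise from north.

260°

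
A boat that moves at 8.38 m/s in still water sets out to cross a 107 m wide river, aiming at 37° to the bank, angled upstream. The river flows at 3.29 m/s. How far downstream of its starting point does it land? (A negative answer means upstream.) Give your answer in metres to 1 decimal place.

-72.2 m

Perpendicular speed = 5.043 m/s; crossing time = 107 / 5.043 = 21.217 s.
Net downstream speed = -3.403 m/s.
Drift = -3.403 × 21.217 = -72.191 m (upstream).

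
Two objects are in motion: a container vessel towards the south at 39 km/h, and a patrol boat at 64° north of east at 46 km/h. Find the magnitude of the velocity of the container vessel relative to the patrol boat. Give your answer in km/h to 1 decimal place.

82.8 km/h

Taking east as x and north as y: container vessel velocity = (0.000, -39.000) km/h; patrol boat velocity = (20.165, 41.345) km/h.
Velocity of container vessel relative to patrol boat = (0.000, -39.000) − (20.165, 41.345) = (-20.165, -80.345) km/h.
Magnitude = |(-20.165, -80.345)| = 82.836 km/h.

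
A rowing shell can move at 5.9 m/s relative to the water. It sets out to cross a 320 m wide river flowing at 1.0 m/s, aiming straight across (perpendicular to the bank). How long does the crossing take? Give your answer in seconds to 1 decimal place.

54.2 s

The component of the rowing shell's velocity perpendicular to the bank is 5.9 m/s.
The flow acts along the bank and has no component across it.
Time = 320 / 5.900 = 54.237 s.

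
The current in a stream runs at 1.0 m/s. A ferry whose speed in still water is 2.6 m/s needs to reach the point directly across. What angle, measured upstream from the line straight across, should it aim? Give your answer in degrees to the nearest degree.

23°

To cancel the current, the upstream component of the ferry's velocity must equal the flow: 2.6 sin θ = 1.0.
sin θ = 1.0 / 2.6 = 0.3846.
θ = arcsin(0.3846) = 22.620°.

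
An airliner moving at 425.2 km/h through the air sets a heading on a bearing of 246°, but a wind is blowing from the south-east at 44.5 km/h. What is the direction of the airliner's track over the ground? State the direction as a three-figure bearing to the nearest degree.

251°

Taking east as x and north as y: velocity relative to the air = (-388.440, -172.944) km/h; the air relative to ground = (-31.466, 31.466) km/h.
Velocity relative to ground = (-388.440, -172.944) + (-31.466, 31.466) = (-419.906, -141.478) km/h.
Bearing = atan2(-419.91, -141.48) = 251.38° clockwise from north.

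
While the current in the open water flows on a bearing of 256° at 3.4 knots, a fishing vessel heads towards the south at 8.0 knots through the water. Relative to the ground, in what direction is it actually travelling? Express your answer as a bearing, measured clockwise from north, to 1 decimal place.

200.5°

Taking east as x and north as y: velocity relative to the water = (0.000, -8.000) knots; the water relative to ground = (-3.299, -0.823) knots.
Velocity relative to ground = (0.000, -8.000) + (-3.299, -0.823) = (-3.299, -8.823) knots.
Bearing = atan2(-3.30, -8.82) = 200.50° clockwise from north.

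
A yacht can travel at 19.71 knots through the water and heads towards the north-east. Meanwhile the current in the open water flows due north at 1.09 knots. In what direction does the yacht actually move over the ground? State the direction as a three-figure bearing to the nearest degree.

Taking east as x and north as y: velocity relative to the water = (13.937, 13.937) knots; the water relative to ground = (0.000, 1.090) knots.
Velocity relative to ground = (13.937, 13.937) + (0.000, 1.090) = (13.937, 15.027) knots.
Bearing = atan2(13.94, 15.03) = 42.84° clockwise from north.

043°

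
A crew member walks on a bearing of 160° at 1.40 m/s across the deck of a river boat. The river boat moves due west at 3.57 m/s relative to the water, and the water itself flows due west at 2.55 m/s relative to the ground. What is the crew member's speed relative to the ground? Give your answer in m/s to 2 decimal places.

In east/north components (m/s): crew member relative to river boat = (0.479, -1.316); river boat relative to water = (-3.570, 0.000); water relative to ground = (-2.550, 0.000).
Sum = (-5.641, -1.316) m/s.
Speed = |(-5.641, -1.316)| = 5.793 m/s.

5.79 m/s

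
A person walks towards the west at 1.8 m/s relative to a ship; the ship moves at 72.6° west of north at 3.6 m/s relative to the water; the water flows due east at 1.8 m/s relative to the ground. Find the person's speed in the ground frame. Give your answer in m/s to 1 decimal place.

3.6 m/s

In east/north components (m/s): person relative to ship = (-1.800, 0.000); ship relative to water = (-3.435, 1.077); water relative to ground = (1.800, 0.000).
Sum = (-3.435, 1.077) m/s.
Speed = |(-3.435, 1.077)| = 3.600 m/s.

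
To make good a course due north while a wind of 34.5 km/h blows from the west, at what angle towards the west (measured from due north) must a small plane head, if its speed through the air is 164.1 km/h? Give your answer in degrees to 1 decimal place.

12.1°

The wind pushes perpendicular to the desired track; the heading must have a component into the wind equal to 34.5 km/h: 164.1 sin θ = 34.5.
sin θ = 0.2102, so θ = 12.136°.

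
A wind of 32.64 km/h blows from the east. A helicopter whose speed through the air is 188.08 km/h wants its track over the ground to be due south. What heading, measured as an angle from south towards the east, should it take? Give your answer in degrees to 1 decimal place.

10.0°

The wind pushes perpendicular to the desired track; the heading must have a component into the wind equal to 32.64 km/h: 188.08 sin θ = 32.64.
sin θ = 0.1735, so θ = 9.994°.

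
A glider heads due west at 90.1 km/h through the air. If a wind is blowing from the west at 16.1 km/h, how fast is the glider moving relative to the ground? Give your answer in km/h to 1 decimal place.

74.0 km/h

Taking east as x and north as y: velocity relative to the air = (-90.100, 0.000) km/h; the air relative to ground = (16.100, 0.000) km/h.
Velocity relative to ground = (-90.100, 0.000) + (16.100, 0.000) = (-74.000, 0.000) km/h.
Speed = |(-74.000, 0.000)| = 74.000 km/h.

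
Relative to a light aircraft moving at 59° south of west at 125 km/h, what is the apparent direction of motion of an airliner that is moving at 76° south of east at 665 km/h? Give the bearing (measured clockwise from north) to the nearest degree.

Taking east as x and north as y: airliner velocity = (160.878, -645.247) km/h; light aircraft velocity = (-64.380, -107.146) km/h.
Velocity of airliner relative to light aircraft = (160.878, -645.247) − (-64.380, -107.146) = (225.258, -538.101) km/h.
Bearing = atan2(225.26, -538.10) = 157.29° clockwise from north.

157°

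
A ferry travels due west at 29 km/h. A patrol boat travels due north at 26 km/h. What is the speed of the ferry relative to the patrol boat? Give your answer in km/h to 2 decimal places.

38.95 km/h

Taking east as x and north as y: ferry velocity = (-29.000, 0.000) km/h; patrol boat velocity = (0.000, 26.000) km/h.
Velocity of ferry relative to patrol boat = (-29.000, 0.000) − (0.000, 26.000) = (-29.000, -26.000) km/h.
Magnitude = |(-29.000, -26.000)| = 38.949 km/h.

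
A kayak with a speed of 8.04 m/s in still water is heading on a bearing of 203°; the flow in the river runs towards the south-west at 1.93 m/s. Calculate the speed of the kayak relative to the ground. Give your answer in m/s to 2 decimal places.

9.86 m/s

Taking east as x and north as y: velocity relative to the water = (-3.141, -7.401) m/s; the water relative to ground = (-1.365, -1.365) m/s.
Velocity relative to ground = (-3.141, -7.401) + (-1.365, -1.365) = (-4.506, -8.766) m/s.
Speed = |(-4.506, -8.766)| = 9.856 m/s.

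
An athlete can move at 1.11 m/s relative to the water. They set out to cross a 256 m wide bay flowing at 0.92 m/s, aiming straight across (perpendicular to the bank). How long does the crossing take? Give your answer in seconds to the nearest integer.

231 s

The component of the athlete's velocity perpendicular to the bank is 1.11 m/s.
The current is parallel to the bank, so it does not affect the crossing time.
Time = 256 / 1.110 = 230.631 s.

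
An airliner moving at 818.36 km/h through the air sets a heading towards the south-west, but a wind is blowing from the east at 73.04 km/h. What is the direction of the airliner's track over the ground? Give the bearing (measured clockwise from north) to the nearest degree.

Taking east as x and north as y: velocity relative to the air = (-578.668, -578.668) km/h; the air relative to ground = (-73.040, 0.000) km/h.
Velocity relative to ground = (-578.668, -578.668) + (-73.040, 0.000) = (-651.708, -578.668) km/h.
Bearing = atan2(-651.71, -578.67) = 228.40° clockwise from north.

228°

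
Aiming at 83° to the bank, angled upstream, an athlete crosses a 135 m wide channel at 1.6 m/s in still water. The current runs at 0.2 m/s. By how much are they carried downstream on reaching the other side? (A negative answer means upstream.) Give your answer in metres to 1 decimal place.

0.4 m

Perpendicular speed = 1.588 m/s; crossing time = 135 / 1.588 = 85.009 s.
Net downstream speed = 0.005 m/s.
Drift = 0.005 × 85.009 = 0.426 m (downstream).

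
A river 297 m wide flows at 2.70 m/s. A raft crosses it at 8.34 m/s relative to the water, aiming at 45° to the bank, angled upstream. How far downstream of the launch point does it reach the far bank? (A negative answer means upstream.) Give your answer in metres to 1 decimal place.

-161.0 m

Perpendicular speed = 5.897 m/s; crossing time = 297 / 5.897 = 50.362 s.
Net downstream speed = -3.197 m/s.
Drift = -3.197 × 50.362 = -161.022 m (upstream).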